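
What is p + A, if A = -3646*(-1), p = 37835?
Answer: 41481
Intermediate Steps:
A = 3646
p + A = 37835 + 3646 = 41481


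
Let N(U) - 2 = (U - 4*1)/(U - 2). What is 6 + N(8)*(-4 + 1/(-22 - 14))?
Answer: -128/27 ≈ -4.7407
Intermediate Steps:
N(U) = 2 + (-4 + U)/(-2 + U) (N(U) = 2 + (U - 4*1)/(U - 2) = 2 + (U - 4)/(-2 + U) = 2 + (-4 + U)/(-2 + U))
6 + N(8)*(-4 + 1/(-22 - 14)) = 6 + ((-8 + 3*8)/(-2 + 8))*(-4 + 1/(-22 - 14)) = 6 + ((-8 + 24)/6)*(-4 + 1/(-36)) = 6 + ((⅙)*16)*(-4 - 1/36) = 6 + (8/3)*(-145/36) = 6 - 290/27 = -128/27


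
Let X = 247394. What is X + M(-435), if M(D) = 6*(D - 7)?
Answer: 244742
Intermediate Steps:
M(D) = -42 + 6*D (M(D) = 6*(-7 + D) = -42 + 6*D)
X + M(-435) = 247394 + (-42 + 6*(-435)) = 247394 + (-42 - 2610) = 247394 - 2652 = 244742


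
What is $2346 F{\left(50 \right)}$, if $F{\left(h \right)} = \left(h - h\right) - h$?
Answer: $-117300$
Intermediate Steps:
$F{\left(h \right)} = - h$ ($F{\left(h \right)} = 0 - h = - h$)
$2346 F{\left(50 \right)} = 2346 \left(\left(-1\right) 50\right) = 2346 \left(-50\right) = -117300$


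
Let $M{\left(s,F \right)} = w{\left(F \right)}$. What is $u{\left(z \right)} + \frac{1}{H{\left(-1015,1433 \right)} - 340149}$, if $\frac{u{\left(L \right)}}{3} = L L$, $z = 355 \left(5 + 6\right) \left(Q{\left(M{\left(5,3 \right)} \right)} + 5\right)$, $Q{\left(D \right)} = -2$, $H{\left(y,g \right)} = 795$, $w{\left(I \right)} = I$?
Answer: $\frac{139720076005949}{339354} \approx 4.1172 \cdot 10^{8}$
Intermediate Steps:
$M{\left(s,F \right)} = F$
$z = 11715$ ($z = 355 \left(5 + 6\right) \left(-2 + 5\right) = 355 \cdot 11 \cdot 3 = 355 \cdot 33 = 11715$)
$u{\left(L \right)} = 3 L^{2}$ ($u{\left(L \right)} = 3 L L = 3 L^{2}$)
$u{\left(z \right)} + \frac{1}{H{\left(-1015,1433 \right)} - 340149} = 3 \cdot 11715^{2} + \frac{1}{795 - 340149} = 3 \cdot 137241225 + \frac{1}{-339354} = 411723675 - \frac{1}{339354} = \frac{139720076005949}{339354}$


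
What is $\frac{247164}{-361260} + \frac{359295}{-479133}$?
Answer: $- \frac{2298364264}{1602699885} \approx -1.4341$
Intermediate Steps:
$\frac{247164}{-361260} + \frac{359295}{-479133} = 247164 \left(- \frac{1}{361260}\right) + 359295 \left(- \frac{1}{479133}\right) = - \frac{20597}{30105} - \frac{119765}{159711} = - \frac{2298364264}{1602699885}$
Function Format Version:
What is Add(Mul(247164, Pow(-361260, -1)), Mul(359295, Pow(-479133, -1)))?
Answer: Rational(-2298364264, 1602699885) ≈ -1.4341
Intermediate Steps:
Add(Mul(247164, Pow(-361260, -1)), Mul(359295, Pow(-479133, -1))) = Add(Mul(247164, Rational(-1, 361260)), Mul(359295, Rational(-1, 479133))) = Add(Rational(-20597, 30105), Rational(-119765, 159711)) = Rational(-2298364264, 1602699885)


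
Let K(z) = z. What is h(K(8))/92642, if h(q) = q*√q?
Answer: 8*√2/46321 ≈ 0.00024425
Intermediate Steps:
h(q) = q^(3/2)
h(K(8))/92642 = 8^(3/2)/92642 = (16*√2)*(1/92642) = 8*√2/46321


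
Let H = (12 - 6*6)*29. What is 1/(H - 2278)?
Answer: -1/2974 ≈ -0.00033625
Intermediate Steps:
H = -696 (H = (12 - 36)*29 = -24*29 = -696)
1/(H - 2278) = 1/(-696 - 2278) = 1/(-2974) = -1/2974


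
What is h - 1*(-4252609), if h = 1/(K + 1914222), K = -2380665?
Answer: 1983599699786/466443 ≈ 4.2526e+6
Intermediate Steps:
h = -1/466443 (h = 1/(-2380665 + 1914222) = 1/(-466443) = -1/466443 ≈ -2.1439e-6)
h - 1*(-4252609) = -1/466443 - 1*(-4252609) = -1/466443 + 4252609 = 1983599699786/466443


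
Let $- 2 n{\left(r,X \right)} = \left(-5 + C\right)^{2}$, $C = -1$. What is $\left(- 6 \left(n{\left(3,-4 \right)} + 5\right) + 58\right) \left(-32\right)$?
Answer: $-4352$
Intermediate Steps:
$n{\left(r,X \right)} = -18$ ($n{\left(r,X \right)} = - \frac{\left(-5 - 1\right)^{2}}{2} = - \frac{\left(-6\right)^{2}}{2} = \left(- \frac{1}{2}\right) 36 = -18$)
$\left(- 6 \left(n{\left(3,-4 \right)} + 5\right) + 58\right) \left(-32\right) = \left(- 6 \left(-18 + 5\right) + 58\right) \left(-32\right) = \left(\left(-6\right) \left(-13\right) + 58\right) \left(-32\right) = \left(78 + 58\right) \left(-32\right) = 136 \left(-32\right) = -4352$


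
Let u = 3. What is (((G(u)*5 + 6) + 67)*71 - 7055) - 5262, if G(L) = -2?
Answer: -7844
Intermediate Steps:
(((G(u)*5 + 6) + 67)*71 - 7055) - 5262 = (((-2*5 + 6) + 67)*71 - 7055) - 5262 = (((-10 + 6) + 67)*71 - 7055) - 5262 = ((-4 + 67)*71 - 7055) - 5262 = (63*71 - 7055) - 5262 = (4473 - 7055) - 5262 = -2582 - 5262 = -7844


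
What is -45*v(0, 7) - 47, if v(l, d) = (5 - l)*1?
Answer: -272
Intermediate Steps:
v(l, d) = 5 - l
-45*v(0, 7) - 47 = -45*(5 - 1*0) - 47 = -45*(5 + 0) - 47 = -45*5 - 47 = -225 - 47 = -272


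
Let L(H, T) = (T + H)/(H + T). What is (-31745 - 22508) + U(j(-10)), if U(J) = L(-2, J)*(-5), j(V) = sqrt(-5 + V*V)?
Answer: -54258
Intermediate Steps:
j(V) = sqrt(-5 + V**2)
L(H, T) = 1 (L(H, T) = (H + T)/(H + T) = 1)
U(J) = -5 (U(J) = 1*(-5) = -5)
(-31745 - 22508) + U(j(-10)) = (-31745 - 22508) - 5 = -54253 - 5 = -54258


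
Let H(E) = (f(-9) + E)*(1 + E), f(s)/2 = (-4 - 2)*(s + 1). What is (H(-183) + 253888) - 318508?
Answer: -48786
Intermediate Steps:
f(s) = -12 - 12*s (f(s) = 2*((-4 - 2)*(s + 1)) = 2*(-6*(1 + s)) = 2*(-6 - 6*s) = -12 - 12*s)
H(E) = (1 + E)*(96 + E) (H(E) = ((-12 - 12*(-9)) + E)*(1 + E) = ((-12 + 108) + E)*(1 + E) = (96 + E)*(1 + E) = (1 + E)*(96 + E))
(H(-183) + 253888) - 318508 = ((96 + (-183)² + 97*(-183)) + 253888) - 318508 = ((96 + 33489 - 17751) + 253888) - 318508 = (15834 + 253888) - 318508 = 269722 - 318508 = -48786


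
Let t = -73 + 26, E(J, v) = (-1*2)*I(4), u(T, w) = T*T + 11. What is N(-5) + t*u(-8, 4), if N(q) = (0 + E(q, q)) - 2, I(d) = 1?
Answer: -3529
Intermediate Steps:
u(T, w) = 11 + T² (u(T, w) = T² + 11 = 11 + T²)
E(J, v) = -2 (E(J, v) = -1*2*1 = -2*1 = -2)
t = -47
N(q) = -4 (N(q) = (0 - 2) - 2 = -2 - 2 = -4)
N(-5) + t*u(-8, 4) = -4 - 47*(11 + (-8)²) = -4 - 47*(11 + 64) = -4 - 47*75 = -4 - 3525 = -3529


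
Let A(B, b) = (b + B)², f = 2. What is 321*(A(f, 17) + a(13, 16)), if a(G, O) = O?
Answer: 121017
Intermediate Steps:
A(B, b) = (B + b)²
321*(A(f, 17) + a(13, 16)) = 321*((2 + 17)² + 16) = 321*(19² + 16) = 321*(361 + 16) = 321*377 = 121017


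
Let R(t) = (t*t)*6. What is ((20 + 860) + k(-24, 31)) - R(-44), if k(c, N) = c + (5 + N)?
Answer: -10724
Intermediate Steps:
R(t) = 6*t² (R(t) = t²*6 = 6*t²)
k(c, N) = 5 + N + c
((20 + 860) + k(-24, 31)) - R(-44) = ((20 + 860) + (5 + 31 - 24)) - 6*(-44)² = (880 + 12) - 6*1936 = 892 - 1*11616 = 892 - 11616 = -10724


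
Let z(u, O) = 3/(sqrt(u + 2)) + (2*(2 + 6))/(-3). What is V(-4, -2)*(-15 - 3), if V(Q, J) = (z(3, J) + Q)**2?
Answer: -8002/5 + 1008*sqrt(5)/5 ≈ -1149.6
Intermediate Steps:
z(u, O) = -16/3 + 3/sqrt(2 + u) (z(u, O) = 3/(sqrt(2 + u)) + (2*8)*(-1/3) = 3/sqrt(2 + u) + 16*(-1/3) = 3/sqrt(2 + u) - 16/3 = -16/3 + 3/sqrt(2 + u))
V(Q, J) = (-16/3 + Q + 3*sqrt(5)/5)**2 (V(Q, J) = ((-16/3 + 3/sqrt(2 + 3)) + Q)**2 = ((-16/3 + 3/sqrt(5)) + Q)**2 = ((-16/3 + 3*(sqrt(5)/5)) + Q)**2 = ((-16/3 + 3*sqrt(5)/5) + Q)**2 = (-16/3 + Q + 3*sqrt(5)/5)**2)
V(-4, -2)*(-15 - 3) = ((-80 + 9*sqrt(5) + 15*(-4))**2/225)*(-15 - 3) = ((-80 + 9*sqrt(5) - 60)**2/225)*(-18) = ((-140 + 9*sqrt(5))**2/225)*(-18) = -2*(-140 + 9*sqrt(5))**2/25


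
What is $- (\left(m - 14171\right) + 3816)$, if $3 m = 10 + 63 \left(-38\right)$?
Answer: $\frac{33449}{3} \approx 11150.0$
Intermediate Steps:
$m = - \frac{2384}{3}$ ($m = \frac{10 + 63 \left(-38\right)}{3} = \frac{10 - 2394}{3} = \frac{1}{3} \left(-2384\right) = - \frac{2384}{3} \approx -794.67$)
$- (\left(m - 14171\right) + 3816) = - (\left(- \frac{2384}{3} - 14171\right) + 3816) = - (- \frac{44897}{3} + 3816) = \left(-1\right) \left(- \frac{33449}{3}\right) = \frac{33449}{3}$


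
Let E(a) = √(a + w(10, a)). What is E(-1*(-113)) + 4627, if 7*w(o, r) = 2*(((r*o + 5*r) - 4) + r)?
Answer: 4627 + √30793/7 ≈ 4652.1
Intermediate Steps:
w(o, r) = -8/7 + 12*r/7 + 2*o*r/7 (w(o, r) = (2*(((r*o + 5*r) - 4) + r))/7 = (2*(((o*r + 5*r) - 4) + r))/7 = (2*(((5*r + o*r) - 4) + r))/7 = (2*((-4 + 5*r + o*r) + r))/7 = (2*(-4 + 6*r + o*r))/7 = (-8 + 12*r + 2*o*r)/7 = -8/7 + 12*r/7 + 2*o*r/7)
E(a) = √(-8/7 + 39*a/7) (E(a) = √(a + (-8/7 + 12*a/7 + (2/7)*10*a)) = √(a + (-8/7 + 12*a/7 + 20*a/7)) = √(a + (-8/7 + 32*a/7)) = √(-8/7 + 39*a/7))
E(-1*(-113)) + 4627 = √(-56 + 273*(-1*(-113)))/7 + 4627 = √(-56 + 273*113)/7 + 4627 = √(-56 + 30849)/7 + 4627 = √30793/7 + 4627 = 4627 + √30793/7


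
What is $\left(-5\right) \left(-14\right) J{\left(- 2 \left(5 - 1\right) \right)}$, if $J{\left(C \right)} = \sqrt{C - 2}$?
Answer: $70 i \sqrt{10} \approx 221.36 i$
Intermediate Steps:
$J{\left(C \right)} = \sqrt{-2 + C}$
$\left(-5\right) \left(-14\right) J{\left(- 2 \left(5 - 1\right) \right)} = \left(-5\right) \left(-14\right) \sqrt{-2 - 2 \left(5 - 1\right)} = 70 \sqrt{-2 - 8} = 70 \sqrt{-10} = 70 i \sqrt{10}$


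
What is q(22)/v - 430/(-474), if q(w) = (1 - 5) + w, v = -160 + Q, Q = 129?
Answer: 2399/7347 ≈ 0.32653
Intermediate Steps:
v = -31 (v = -160 + 129 = -31)
q(w) = -4 + w
q(22)/v - 430/(-474) = (-4 + 22)/(-31) - 430/(-474) = 18*(-1/31) - 430*(-1/474) = -18/31 + 215/237 = 2399/7347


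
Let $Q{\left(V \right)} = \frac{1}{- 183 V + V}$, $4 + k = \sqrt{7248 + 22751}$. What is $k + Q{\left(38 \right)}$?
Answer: $- \frac{27665}{6916} + \sqrt{29999} \approx 169.2$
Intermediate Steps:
$k = -4 + \sqrt{29999}$ ($k = -4 + \sqrt{7248 + 22751} = -4 + \sqrt{29999} \approx 169.2$)
$Q{\left(V \right)} = - \frac{1}{182 V}$ ($Q{\left(V \right)} = \frac{1}{\left(-182\right) V} = - \frac{1}{182 V}$)
$k + Q{\left(38 \right)} = \left(-4 + \sqrt{29999}\right) - \frac{1}{182 \cdot 38} = \left(-4 + \sqrt{29999}\right) - \frac{1}{6916} = - \frac{27665}{6916} + \sqrt{29999}$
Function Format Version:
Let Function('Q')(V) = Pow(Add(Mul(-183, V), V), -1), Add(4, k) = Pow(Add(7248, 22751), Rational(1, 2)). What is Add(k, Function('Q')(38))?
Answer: Add(Rational(-27665, 6916), Pow(29999, Rational(1, 2))) ≈ 169.20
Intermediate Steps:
k = Add(-4, Pow(29999, Rational(1, 2))) (k = Add(-4, Pow(Add(7248, 22751), Rational(1, 2))) = Add(-4, Pow(29999, Rational(1, 2))) ≈ 169.20)
Function('Q')(V) = Mul(Rational(-1, 182), Pow(V, -1)) (Function('Q')(V) = Pow(Mul(-182, V), -1) = Mul(Rational(-1, 182), Pow(V, -1)))
Add(k, Function('Q')(38)) = Add(Add(-4, Pow(29999, Rational(1, 2))), Mul(Rational(-1, 182), Pow(38, -1))) = Add(Add(-4, Pow(29999, Rational(1, 2))), Mul(Rational(-1, 182), Rational(1, 38))) = Add(Add(-4, Pow(29999, Rational(1, 2))), Rational(-1, 6916)) = Add(Rational(-27665, 6916), Pow(29999, Rational(1, 2)))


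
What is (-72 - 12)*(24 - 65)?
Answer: 3444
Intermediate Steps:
(-72 - 12)*(24 - 65) = -84*(-41) = 3444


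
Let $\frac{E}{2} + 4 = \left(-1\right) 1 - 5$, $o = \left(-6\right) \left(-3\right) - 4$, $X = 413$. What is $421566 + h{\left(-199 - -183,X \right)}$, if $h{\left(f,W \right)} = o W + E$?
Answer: $427328$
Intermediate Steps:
$o = 14$ ($o = 18 - 4 = 14$)
$E = -20$ ($E = -8 + 2 \left(\left(-1\right) 1 - 5\right) = -8 + 2 \left(-1 - 5\right) = -8 + 2 \left(-6\right) = -8 - 12 = -20$)
$h{\left(f,W \right)} = -20 + 14 W$ ($h{\left(f,W \right)} = 14 W - 20 = -20 + 14 W$)
$421566 + h{\left(-199 - -183,X \right)} = 421566 + \left(-20 + 14 \cdot 413\right) = 421566 + \left(-20 + 5782\right) = 421566 + 5762 = 427328$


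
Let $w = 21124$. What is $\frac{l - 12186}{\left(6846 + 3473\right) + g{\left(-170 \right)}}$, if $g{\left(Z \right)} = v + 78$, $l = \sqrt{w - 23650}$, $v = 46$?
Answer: $- \frac{4062}{3481} + \frac{i \sqrt{2526}}{10443} \approx -1.1669 + 0.0048127 i$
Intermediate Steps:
$l = i \sqrt{2526}$ ($l = \sqrt{21124 - 23650} = \sqrt{-2526} = i \sqrt{2526} \approx 50.259 i$)
$g{\left(Z \right)} = 124$ ($g{\left(Z \right)} = 46 + 78 = 124$)
$\frac{l - 12186}{\left(6846 + 3473\right) + g{\left(-170 \right)}} = \frac{i \sqrt{2526} - 12186}{\left(6846 + 3473\right) + 124} = \frac{-12186 + i \sqrt{2526}}{10319 + 124} = \frac{-12186 + i \sqrt{2526}}{10443} = \left(-12186 + i \sqrt{2526}\right) \frac{1}{10443} = - \frac{4062}{3481} + \frac{i \sqrt{2526}}{10443}$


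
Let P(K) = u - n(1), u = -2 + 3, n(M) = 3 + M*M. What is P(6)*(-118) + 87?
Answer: 441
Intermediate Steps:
n(M) = 3 + M²
u = 1
P(K) = -3 (P(K) = 1 - (3 + 1²) = 1 - (3 + 1) = 1 - 1*4 = 1 - 4 = -3)
P(6)*(-118) + 87 = -3*(-118) + 87 = 354 + 87 = 441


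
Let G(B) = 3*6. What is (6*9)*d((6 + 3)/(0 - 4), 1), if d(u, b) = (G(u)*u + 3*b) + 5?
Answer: -1755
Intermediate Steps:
G(B) = 18
d(u, b) = 5 + 3*b + 18*u (d(u, b) = (18*u + 3*b) + 5 = (3*b + 18*u) + 5 = 5 + 3*b + 18*u)
(6*9)*d((6 + 3)/(0 - 4), 1) = (6*9)*(5 + 3*1 + 18*((6 + 3)/(0 - 4))) = 54*(5 + 3 + 18*(9/(-4))) = 54*(5 + 3 + 18*(9*(-¼))) = 54*(5 + 3 + 18*(-9/4)) = 54*(5 + 3 - 81/2) = 54*(-65/2) = -1755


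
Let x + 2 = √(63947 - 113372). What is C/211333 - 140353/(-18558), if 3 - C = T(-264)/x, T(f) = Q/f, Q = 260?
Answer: 16127399446291247/2132421231910266 - 325*I*√1977/689434604562 ≈ 7.563 - 2.096e-8*I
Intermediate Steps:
T(f) = 260/f
x = -2 + 5*I*√1977 (x = -2 + √(63947 - 113372) = -2 + √(-49425) = -2 + 5*I*√1977 ≈ -2.0 + 222.32*I)
C = 3 + 65/(66*(-2 + 5*I*√1977)) (C = 3 - 260/(-264)/(-2 + 5*I*√1977) = 3 - 260*(-1/264)/(-2 + 5*I*√1977) = 3 - (-65)/(66*(-2 + 5*I*√1977)) = 3 + 65/(66*(-2 + 5*I*√1977)) ≈ 3.0 - 0.0044296*I)
C/211333 - 140353/(-18558) = (4893406/1631157 - 325*I*√1977/3262314)/211333 - 140353/(-18558) = (4893406/1631157 - 325*I*√1977/3262314)*(1/211333) - 140353*(-1/18558) = (4893406/344717302281 - 325*I*√1977/689434604562) + 140353/18558 = 16127399446291247/2132421231910266 - 325*I*√1977/689434604562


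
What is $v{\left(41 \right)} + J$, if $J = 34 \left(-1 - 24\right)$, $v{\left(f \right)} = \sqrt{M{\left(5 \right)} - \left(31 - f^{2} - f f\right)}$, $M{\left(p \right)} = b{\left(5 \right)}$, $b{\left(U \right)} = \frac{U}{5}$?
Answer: $-850 + 14 \sqrt{17} \approx -792.28$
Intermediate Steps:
$b{\left(U \right)} = \frac{U}{5}$ ($b{\left(U \right)} = U \frac{1}{5} = \frac{U}{5}$)
$M{\left(p \right)} = 1$ ($M{\left(p \right)} = \frac{1}{5} \cdot 5 = 1$)
$v{\left(f \right)} = \sqrt{-30 + 2 f^{2}}$ ($v{\left(f \right)} = \sqrt{1 - \left(31 - f^{2} - f f\right)} = \sqrt{1 + \left(\left(f^{2} + f^{2}\right) - 31\right)} = \sqrt{1 + \left(2 f^{2} - 31\right)} = \sqrt{1 + \left(-31 + 2 f^{2}\right)} = \sqrt{-30 + 2 f^{2}}$)
$J = -850$ ($J = 34 \left(-25\right) = -850$)
$v{\left(41 \right)} + J = \sqrt{-30 + 2 \cdot 41^{2}} - 850 = \sqrt{-30 + 2 \cdot 1681} - 850 = \sqrt{-30 + 3362} - 850 = \sqrt{3332} - 850 = 14 \sqrt{17} - 850 = -850 + 14 \sqrt{17}$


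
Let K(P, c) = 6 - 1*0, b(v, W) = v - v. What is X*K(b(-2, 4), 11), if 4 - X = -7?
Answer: 66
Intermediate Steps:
b(v, W) = 0
X = 11 (X = 4 - 1*(-7) = 4 + 7 = 11)
K(P, c) = 6 (K(P, c) = 6 + 0 = 6)
X*K(b(-2, 4), 11) = 11*6 = 66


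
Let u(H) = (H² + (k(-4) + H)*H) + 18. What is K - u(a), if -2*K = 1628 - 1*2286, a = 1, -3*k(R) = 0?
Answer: 309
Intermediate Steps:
k(R) = 0 (k(R) = -⅓*0 = 0)
K = 329 (K = -(1628 - 1*2286)/2 = -(1628 - 2286)/2 = -½*(-658) = 329)
u(H) = 18 + 2*H² (u(H) = (H² + (0 + H)*H) + 18 = (H² + H*H) + 18 = (H² + H²) + 18 = 2*H² + 18 = 18 + 2*H²)
K - u(a) = 329 - (18 + 2*1²) = 329 - (18 + 2*1) = 329 - (18 + 2) = 329 - 1*20 = 329 - 20 = 309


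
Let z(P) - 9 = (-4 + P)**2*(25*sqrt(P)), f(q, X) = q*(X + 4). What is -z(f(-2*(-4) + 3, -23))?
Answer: -9 - 1134225*I*sqrt(209) ≈ -9.0 - 1.6397e+7*I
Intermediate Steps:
f(q, X) = q*(4 + X)
z(P) = 9 + 25*sqrt(P)*(-4 + P)**2 (z(P) = 9 + (-4 + P)**2*(25*sqrt(P)) = 9 + 25*sqrt(P)*(-4 + P)**2)
-z(f(-2*(-4) + 3, -23)) = -(9 + 25*sqrt((-2*(-4) + 3)*(4 - 23))*(-4 + (-2*(-4) + 3)*(4 - 23))**2) = -(9 + 25*sqrt((8 + 3)*(-19))*(-4 + (8 + 3)*(-19))**2) = -(9 + 25*sqrt(11*(-19))*(-4 + 11*(-19))**2) = -(9 + 25*sqrt(-209)*(-4 - 209)**2) = -(9 + 25*(I*sqrt(209))*(-213)**2) = -(9 + 25*(I*sqrt(209))*45369) = -(9 + 1134225*I*sqrt(209)) = -9 - 1134225*I*sqrt(209)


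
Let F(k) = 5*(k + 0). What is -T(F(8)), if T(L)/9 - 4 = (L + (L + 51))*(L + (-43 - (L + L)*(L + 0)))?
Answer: 3776301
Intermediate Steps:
F(k) = 5*k
T(L) = 36 + 9*(51 + 2*L)*(-43 + L - 2*L**2) (T(L) = 36 + 9*((L + (L + 51))*(L + (-43 - (L + L)*(L + 0)))) = 36 + 9*((L + (51 + L))*(L + (-43 - 2*L*L))) = 36 + 9*((51 + 2*L)*(L + (-43 - 2*L**2))) = 36 + 9*((51 + 2*L)*(-43 + L - 2*L**2)) = 36 + 9*(51 + 2*L)*(-43 + L - 2*L**2))
-T(F(8)) = -(-19701 - 900*(5*8)**2 - 1575*8 - 36*(5*8)**3) = -(-19701 - 900*40**2 - 315*40 - 36*40**3) = -(-19701 - 900*1600 - 12600 - 36*64000) = -(-19701 - 1440000 - 12600 - 2304000) = -1*(-3776301) = 3776301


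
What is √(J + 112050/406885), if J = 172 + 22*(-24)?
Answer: I*√2355685283354/81377 ≈ 18.861*I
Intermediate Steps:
J = -356 (J = 172 - 528 = -356)
√(J + 112050/406885) = √(-356 + 112050/406885) = √(-356 + 112050*(1/406885)) = √(-356 + 22410/81377) = √(-28947802/81377) = I*√2355685283354/81377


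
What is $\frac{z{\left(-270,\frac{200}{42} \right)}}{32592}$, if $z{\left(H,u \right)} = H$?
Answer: $- \frac{45}{5432} \approx -0.0082842$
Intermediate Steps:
$\frac{z{\left(-270,\frac{200}{42} \right)}}{32592} = - \frac{270}{32592} = \left(-270\right) \frac{1}{32592} = - \frac{45}{5432}$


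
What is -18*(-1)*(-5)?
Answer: -90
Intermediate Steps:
-18*(-1)*(-5) = 18*(-5) = -90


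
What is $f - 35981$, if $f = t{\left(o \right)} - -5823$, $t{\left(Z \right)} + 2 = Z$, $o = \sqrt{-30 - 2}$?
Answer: $-30160 + 4 i \sqrt{2} \approx -30160.0 + 5.6569 i$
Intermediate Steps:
$o = 4 i \sqrt{2}$ ($o = \sqrt{-32} = 4 i \sqrt{2} \approx 5.6569 i$)
$t{\left(Z \right)} = -2 + Z$
$f = 5821 + 4 i \sqrt{2}$ ($f = \left(-2 + 4 i \sqrt{2}\right) - -5823 = \left(-2 + 4 i \sqrt{2}\right) + 5823 = 5821 + 4 i \sqrt{2} \approx 5821.0 + 5.6569 i$)
$f - 35981 = \left(5821 + 4 i \sqrt{2}\right) - 35981 = -30160 + 4 i \sqrt{2}$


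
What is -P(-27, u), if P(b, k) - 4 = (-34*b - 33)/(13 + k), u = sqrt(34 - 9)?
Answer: -319/6 ≈ -53.167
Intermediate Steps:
u = 5 (u = sqrt(25) = 5)
P(b, k) = 4 + (-33 - 34*b)/(13 + k) (P(b, k) = 4 + (-34*b - 33)/(13 + k) = 4 + (-33 - 34*b)/(13 + k))
-P(-27, u) = -(19 - 34*(-27) + 4*5)/(13 + 5) = -(19 + 918 + 20)/18 = -957/18 = -1*319/6 = -319/6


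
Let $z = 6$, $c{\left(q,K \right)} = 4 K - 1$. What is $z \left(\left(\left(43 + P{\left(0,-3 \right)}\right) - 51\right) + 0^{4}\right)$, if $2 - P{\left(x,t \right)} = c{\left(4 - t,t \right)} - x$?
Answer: $42$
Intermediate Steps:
$c{\left(q,K \right)} = -1 + 4 K$
$P{\left(x,t \right)} = 3 + x - 4 t$ ($P{\left(x,t \right)} = 2 - \left(\left(-1 + 4 t\right) - x\right) = 2 - \left(-1 - x + 4 t\right) = 2 + \left(1 + x - 4 t\right) = 3 + x - 4 t$)
$z \left(\left(\left(43 + P{\left(0,-3 \right)}\right) - 51\right) + 0^{4}\right) = 6 \left(\left(\left(43 + \left(3 + 0 - -12\right)\right) - 51\right) + 0^{4}\right) = 6 \left(\left(\left(43 + \left(3 + 0 + 12\right)\right) - 51\right) + 0\right) = 6 \left(\left(\left(43 + 15\right) - 51\right) + 0\right) = 6 \left(\left(58 - 51\right) + 0\right) = 6 \left(7 + 0\right) = 6 \cdot 7 = 42$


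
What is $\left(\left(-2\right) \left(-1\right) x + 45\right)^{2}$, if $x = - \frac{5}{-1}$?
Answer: $3025$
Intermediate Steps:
$x = 5$ ($x = \left(-5\right) \left(-1\right) = 5$)
$\left(\left(-2\right) \left(-1\right) x + 45\right)^{2} = \left(\left(-2\right) \left(-1\right) 5 + 45\right)^{2} = \left(2 \cdot 5 + 45\right)^{2} = \left(10 + 45\right)^{2} = 55^{2} = 3025$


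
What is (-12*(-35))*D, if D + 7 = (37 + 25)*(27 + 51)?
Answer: 2028180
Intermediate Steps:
D = 4829 (D = -7 + (37 + 25)*(27 + 51) = -7 + 62*78 = -7 + 4836 = 4829)
(-12*(-35))*D = -12*(-35)*4829 = 420*4829 = 2028180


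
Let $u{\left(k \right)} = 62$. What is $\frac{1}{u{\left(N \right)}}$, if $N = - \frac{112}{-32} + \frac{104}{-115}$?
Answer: $\frac{1}{62} \approx 0.016129$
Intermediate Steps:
$N = \frac{597}{230}$ ($N = \left(-112\right) \left(- \frac{1}{32}\right) + 104 \left(- \frac{1}{115}\right) = \frac{7}{2} - \frac{104}{115} = \frac{597}{230} \approx 2.5957$)
$\frac{1}{u{\left(N \right)}} = \frac{1}{62}$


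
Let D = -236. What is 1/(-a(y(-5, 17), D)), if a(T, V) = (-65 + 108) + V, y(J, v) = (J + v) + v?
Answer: 1/193 ≈ 0.0051813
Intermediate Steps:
y(J, v) = J + 2*v
a(T, V) = 43 + V
1/(-a(y(-5, 17), D)) = 1/(-(43 - 236)) = 1/(-1*(-193)) = 1/193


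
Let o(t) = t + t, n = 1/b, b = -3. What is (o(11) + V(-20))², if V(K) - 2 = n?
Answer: 5041/9 ≈ 560.11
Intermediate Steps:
n = -⅓ (n = 1/(-3) = -⅓ ≈ -0.33333)
V(K) = 5/3 (V(K) = 2 - ⅓ = 5/3)
o(t) = 2*t
(o(11) + V(-20))² = (2*11 + 5/3)² = (22 + 5/3)² = (71/3)² = 5041/9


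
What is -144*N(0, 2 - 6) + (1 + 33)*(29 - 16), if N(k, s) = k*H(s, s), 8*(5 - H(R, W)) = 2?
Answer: 442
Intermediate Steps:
H(R, W) = 19/4 (H(R, W) = 5 - ⅛*2 = 5 - ¼ = 19/4)
N(k, s) = 19*k/4 (N(k, s) = k*(19/4) = 19*k/4)
-144*N(0, 2 - 6) + (1 + 33)*(29 - 16) = -684*0 + (1 + 33)*(29 - 16) = -144*0 + 34*13 = 0 + 442 = 442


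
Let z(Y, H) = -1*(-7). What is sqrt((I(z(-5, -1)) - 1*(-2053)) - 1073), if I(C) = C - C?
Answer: 14*sqrt(5) ≈ 31.305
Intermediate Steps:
z(Y, H) = 7
I(C) = 0
sqrt((I(z(-5, -1)) - 1*(-2053)) - 1073) = sqrt((0 - 1*(-2053)) - 1073) = sqrt((0 + 2053) - 1073) = sqrt(2053 - 1073) = sqrt(980) = 14*sqrt(5)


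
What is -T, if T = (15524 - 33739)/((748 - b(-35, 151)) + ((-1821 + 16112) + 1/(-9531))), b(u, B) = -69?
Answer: 173607165/143994347 ≈ 1.2057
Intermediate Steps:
T = -173607165/143994347 (T = (15524 - 33739)/((748 - 1*(-69)) + ((-1821 + 16112) + 1/(-9531))) = -18215/((748 + 69) + (14291 - 1/9531)) = -18215/(817 + 136207520/9531) = -18215/143994347/9531 = -18215*9531/143994347 = -173607165/143994347 ≈ -1.2057)
-T = -1*(-173607165/143994347) = 173607165/143994347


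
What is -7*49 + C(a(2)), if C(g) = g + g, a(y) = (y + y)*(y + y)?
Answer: -311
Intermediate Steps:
a(y) = 4*y² (a(y) = (2*y)*(2*y) = 4*y²)
C(g) = 2*g
-7*49 + C(a(2)) = -7*49 + 2*(4*2²) = -343 + 2*(4*4) = -343 + 2*16 = -343 + 32 = -311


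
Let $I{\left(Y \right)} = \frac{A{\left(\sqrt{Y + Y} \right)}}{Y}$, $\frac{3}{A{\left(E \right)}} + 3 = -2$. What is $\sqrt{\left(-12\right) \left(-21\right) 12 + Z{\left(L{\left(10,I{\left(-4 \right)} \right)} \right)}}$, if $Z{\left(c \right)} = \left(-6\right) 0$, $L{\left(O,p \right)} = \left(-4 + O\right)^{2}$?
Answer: $12 \sqrt{21} \approx 54.991$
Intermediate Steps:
$A{\left(E \right)} = - \frac{3}{5}$ ($A{\left(E \right)} = \frac{3}{-3 - 2} = \frac{3}{-5} = 3 \left(- \frac{1}{5}\right) = - \frac{3}{5}$)
$I{\left(Y \right)} = - \frac{3}{5 Y}$
$Z{\left(c \right)} = 0$
$\sqrt{\left(-12\right) \left(-21\right) 12 + Z{\left(L{\left(10,I{\left(-4 \right)} \right)} \right)}} = \sqrt{\left(-12\right) \left(-21\right) 12 + 0} = \sqrt{252 \cdot 12 + 0} = \sqrt{3024 + 0} = \sqrt{3024} = 12 \sqrt{21}$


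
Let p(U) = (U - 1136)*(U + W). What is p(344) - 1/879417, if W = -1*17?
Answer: -227754932329/879417 ≈ -2.5898e+5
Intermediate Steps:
W = -17
p(U) = (-1136 + U)*(-17 + U) (p(U) = (U - 1136)*(U - 17) = (-1136 + U)*(-17 + U))
p(344) - 1/879417 = (19312 + 344**2 - 1153*344) - 1/879417 = (19312 + 118336 - 396632) - 1*1/879417 = -258984 - 1/879417 = -227754932329/879417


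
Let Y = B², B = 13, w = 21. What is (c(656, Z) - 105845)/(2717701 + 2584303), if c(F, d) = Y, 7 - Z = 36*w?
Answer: -26419/1325501 ≈ -0.019931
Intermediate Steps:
Z = -749 (Z = 7 - 36*21 = 7 - 1*756 = 7 - 756 = -749)
Y = 169 (Y = 13² = 169)
c(F, d) = 169
(c(656, Z) - 105845)/(2717701 + 2584303) = (169 - 105845)/(2717701 + 2584303) = -105676/5302004 = -105676*1/5302004 = -26419/1325501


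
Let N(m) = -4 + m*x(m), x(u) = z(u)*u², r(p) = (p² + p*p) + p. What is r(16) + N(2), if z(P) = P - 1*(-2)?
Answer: 556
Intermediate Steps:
z(P) = 2 + P (z(P) = P + 2 = 2 + P)
r(p) = p + 2*p² (r(p) = (p² + p²) + p = 2*p² + p = p + 2*p²)
x(u) = u²*(2 + u) (x(u) = (2 + u)*u² = u²*(2 + u))
N(m) = -4 + m³*(2 + m) (N(m) = -4 + m*(m²*(2 + m)) = -4 + m³*(2 + m))
r(16) + N(2) = 16*(1 + 2*16) + (-4 + 2³*(2 + 2)) = 16*(1 + 32) + (-4 + 8*4) = 16*33 + (-4 + 32) = 528 + 28 = 556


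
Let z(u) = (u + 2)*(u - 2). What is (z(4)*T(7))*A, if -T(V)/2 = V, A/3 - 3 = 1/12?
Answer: -1554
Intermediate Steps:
A = 37/4 (A = 9 + 3/12 = 9 + 3*(1/12) = 9 + ¼ = 37/4 ≈ 9.2500)
T(V) = -2*V
z(u) = (-2 + u)*(2 + u) (z(u) = (2 + u)*(-2 + u) = (-2 + u)*(2 + u))
(z(4)*T(7))*A = ((-4 + 4²)*(-2*7))*(37/4) = ((-4 + 16)*(-14))*(37/4) = (12*(-14))*(37/4) = -168*37/4 = -1554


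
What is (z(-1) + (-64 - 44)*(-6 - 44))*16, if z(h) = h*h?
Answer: 86416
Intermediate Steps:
z(h) = h²
(z(-1) + (-64 - 44)*(-6 - 44))*16 = ((-1)² + (-64 - 44)*(-6 - 44))*16 = (1 - 108*(-50))*16 = (1 + 5400)*16 = 5401*16 = 86416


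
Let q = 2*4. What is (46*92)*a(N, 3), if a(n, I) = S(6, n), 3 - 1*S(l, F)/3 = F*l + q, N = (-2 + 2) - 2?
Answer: 88872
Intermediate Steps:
q = 8
N = -2 (N = 0 - 2 = -2)
S(l, F) = -15 - 3*F*l (S(l, F) = 9 - 3*(F*l + 8) = 9 - 3*(8 + F*l) = 9 + (-24 - 3*F*l) = -15 - 3*F*l)
a(n, I) = -15 - 18*n (a(n, I) = -15 - 3*n*6 = -15 - 18*n)
(46*92)*a(N, 3) = (46*92)*(-15 - 18*(-2)) = 4232*(-15 + 36) = 4232*21 = 88872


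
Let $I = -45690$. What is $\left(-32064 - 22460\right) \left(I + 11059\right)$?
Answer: $1888220644$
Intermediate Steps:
$\left(-32064 - 22460\right) \left(I + 11059\right) = \left(-32064 - 22460\right) \left(-45690 + 11059\right) = \left(-54524\right) \left(-34631\right) = 1888220644$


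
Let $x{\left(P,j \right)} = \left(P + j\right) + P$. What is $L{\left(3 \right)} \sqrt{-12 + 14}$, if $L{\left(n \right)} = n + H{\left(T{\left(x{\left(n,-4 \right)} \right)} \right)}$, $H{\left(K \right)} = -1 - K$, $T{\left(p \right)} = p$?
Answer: $0$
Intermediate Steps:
$x{\left(P,j \right)} = j + 2 P$
$L{\left(n \right)} = 3 - n$ ($L{\left(n \right)} = n - \left(-3 + 2 n\right) = 3 - n$)
$L{\left(3 \right)} \sqrt{-12 + 14} = \left(3 - 3\right) \sqrt{-12 + 14} = \left(3 - 3\right) \sqrt{2} = 0 \sqrt{2} = 0$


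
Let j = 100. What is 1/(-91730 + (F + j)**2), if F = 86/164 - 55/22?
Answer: -1681/138045769 ≈ -1.2177e-5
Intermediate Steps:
F = -81/41 (F = 86*(1/164) - 55*1/22 = 43/82 - 5/2 = -81/41 ≈ -1.9756)
1/(-91730 + (F + j)**2) = 1/(-91730 + (-81/41 + 100)**2) = 1/(-91730 + (4019/41)**2) = 1/(-91730 + 16152361/1681) = 1/(-138045769/1681) = -1681/138045769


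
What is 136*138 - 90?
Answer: 18678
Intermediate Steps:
136*138 - 90 = 18768 - 90 = 18678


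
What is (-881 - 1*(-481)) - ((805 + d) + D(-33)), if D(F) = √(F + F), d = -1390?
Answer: 185 - I*√66 ≈ 185.0 - 8.124*I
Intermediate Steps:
D(F) = √2*√F (D(F) = √(2*F) = √2*√F)
(-881 - 1*(-481)) - ((805 + d) + D(-33)) = (-881 - 1*(-481)) - ((805 - 1390) + √2*√(-33)) = (-881 + 481) - (-585 + √2*(I*√33)) = -400 - (-585 + I*√66) = -400 + (585 - I*√66) = 185 - I*√66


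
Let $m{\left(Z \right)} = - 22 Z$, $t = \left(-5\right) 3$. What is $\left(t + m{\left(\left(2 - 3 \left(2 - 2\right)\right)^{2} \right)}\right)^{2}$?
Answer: $10609$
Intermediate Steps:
$t = -15$
$\left(t + m{\left(\left(2 - 3 \left(2 - 2\right)\right)^{2} \right)}\right)^{2} = \left(-15 - 22 \left(2 - 3 \left(2 - 2\right)\right)^{2}\right)^{2} = \left(-15 - 22 \left(2 - 0\right)^{2}\right)^{2} = \left(-15 - 22 \left(2 + 0\right)^{2}\right)^{2} = \left(-15 - 22 \cdot 2^{2}\right)^{2} = \left(-15 - 88\right)^{2} = \left(-103\right)^{2} = 10609$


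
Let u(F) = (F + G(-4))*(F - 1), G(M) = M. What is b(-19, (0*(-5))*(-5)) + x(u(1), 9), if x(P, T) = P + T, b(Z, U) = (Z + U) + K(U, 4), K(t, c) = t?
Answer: -10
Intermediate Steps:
b(Z, U) = Z + 2*U (b(Z, U) = (Z + U) + U = (U + Z) + U = Z + 2*U)
u(F) = (-1 + F)*(-4 + F) (u(F) = (F - 4)*(F - 1) = (-4 + F)*(-1 + F) = (-1 + F)*(-4 + F))
b(-19, (0*(-5))*(-5)) + x(u(1), 9) = (-19 + 2*((0*(-5))*(-5))) + ((4 + 1**2 - 5*1) + 9) = (-19 + 2*(0*(-5))) + ((4 + 1 - 5) + 9) = (-19 + 2*0) + (0 + 9) = (-19 + 0) + 9 = -19 + 9 = -10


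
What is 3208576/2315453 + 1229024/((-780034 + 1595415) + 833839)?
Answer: 290621250664/136381835595 ≈ 2.1309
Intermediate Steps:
3208576/2315453 + 1229024/((-780034 + 1595415) + 833839) = 3208576*(1/2315453) + 1229024/(815381 + 833839) = 458368/330779 + 1229024/1649220 = 458368/330779 + 1229024*(1/1649220) = 458368/330779 + 307256/412305 = 290621250664/136381835595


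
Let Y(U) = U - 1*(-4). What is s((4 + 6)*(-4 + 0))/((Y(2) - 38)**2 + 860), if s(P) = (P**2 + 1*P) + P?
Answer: 380/471 ≈ 0.80679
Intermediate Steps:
Y(U) = 4 + U (Y(U) = U + 4 = 4 + U)
s(P) = P**2 + 2*P (s(P) = (P**2 + P) + P = (P + P**2) + P = P**2 + 2*P)
s((4 + 6)*(-4 + 0))/((Y(2) - 38)**2 + 860) = (((4 + 6)*(-4 + 0))*(2 + (4 + 6)*(-4 + 0)))/(((4 + 2) - 38)**2 + 860) = ((10*(-4))*(2 + 10*(-4)))/((6 - 38)**2 + 860) = (-40*(2 - 40))/((-32)**2 + 860) = (-40*(-38))/(1024 + 860) = 1520/1884 = (1/1884)*1520 = 380/471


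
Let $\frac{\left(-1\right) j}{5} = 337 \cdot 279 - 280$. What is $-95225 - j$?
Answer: $373490$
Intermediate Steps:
$j = -468715$ ($j = - 5 \left(337 \cdot 279 - 280\right) = - 5 \left(94023 - 280\right) = \left(-5\right) 93743 = -468715$)
$-95225 - j = -95225 - -468715 = -95225 + 468715 = 373490$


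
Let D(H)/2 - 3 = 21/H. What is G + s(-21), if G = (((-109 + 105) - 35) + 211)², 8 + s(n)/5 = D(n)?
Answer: 29564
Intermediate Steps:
D(H) = 6 + 42/H (D(H) = 6 + 2*(21/H) = 6 + 42/H)
s(n) = -10 + 210/n (s(n) = -40 + 5*(6 + 42/n) = -40 + (30 + 210/n) = -10 + 210/n)
G = 29584 (G = ((-4 - 35) + 211)² = (-39 + 211)² = 172² = 29584)
G + s(-21) = 29584 + (-10 + 210/(-21)) = 29584 + (-10 + 210*(-1/21)) = 29584 + (-10 - 10) = 29584 - 20 = 29564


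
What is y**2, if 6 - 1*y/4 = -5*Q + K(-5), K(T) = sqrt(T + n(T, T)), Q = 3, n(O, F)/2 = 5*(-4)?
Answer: 6336 - 2016*I*sqrt(5) ≈ 6336.0 - 4507.9*I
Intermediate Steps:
n(O, F) = -40 (n(O, F) = 2*(5*(-4)) = 2*(-20) = -40)
K(T) = sqrt(-40 + T) (K(T) = sqrt(T - 40) = sqrt(-40 + T))
y = 84 - 12*I*sqrt(5) (y = 24 - 4*(-5*3 + sqrt(-40 - 5)) = 24 - 4*(-15 + sqrt(-45)) = 24 - 4*(-15 + 3*I*sqrt(5)) = 24 + (60 - 12*I*sqrt(5)) = 84 - 12*I*sqrt(5) ≈ 84.0 - 26.833*I)
y**2 = (84 - 12*I*sqrt(5))**2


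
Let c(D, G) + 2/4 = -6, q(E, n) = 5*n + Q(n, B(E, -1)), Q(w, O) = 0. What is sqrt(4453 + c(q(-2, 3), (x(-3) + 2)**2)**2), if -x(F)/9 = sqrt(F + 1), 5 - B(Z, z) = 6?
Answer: sqrt(17981)/2 ≈ 67.047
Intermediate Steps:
B(Z, z) = -1 (B(Z, z) = 5 - 1*6 = 5 - 6 = -1)
x(F) = -9*sqrt(1 + F) (x(F) = -9*sqrt(F + 1) = -9*sqrt(1 + F))
q(E, n) = 5*n (q(E, n) = 5*n + 0 = 5*n)
c(D, G) = -13/2 (c(D, G) = -1/2 - 6 = -13/2)
sqrt(4453 + c(q(-2, 3), (x(-3) + 2)**2)**2) = sqrt(4453 + (-13/2)**2) = sqrt(4453 + 169/4) = sqrt(17981/4) = sqrt(17981)/2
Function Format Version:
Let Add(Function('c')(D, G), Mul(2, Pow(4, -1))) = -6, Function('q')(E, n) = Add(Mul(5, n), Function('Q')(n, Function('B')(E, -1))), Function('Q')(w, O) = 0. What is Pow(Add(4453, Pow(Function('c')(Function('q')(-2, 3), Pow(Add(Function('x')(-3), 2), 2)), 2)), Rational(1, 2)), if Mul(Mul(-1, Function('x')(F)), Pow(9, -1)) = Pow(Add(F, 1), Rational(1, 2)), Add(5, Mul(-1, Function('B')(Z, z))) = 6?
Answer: Mul(Rational(1, 2), Pow(17981, Rational(1, 2))) ≈ 67.047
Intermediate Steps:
Function('B')(Z, z) = -1 (Function('B')(Z, z) = Add(5, Mul(-1, 6)) = Add(5, -6) = -1)
Function('x')(F) = Mul(-9, Pow(Add(1, F), Rational(1, 2))) (Function('x')(F) = Mul(-9, Pow(Add(F, 1), Rational(1, 2))) = Mul(-9, Pow(Add(1, F), Rational(1, 2))))
Function('q')(E, n) = Mul(5, n) (Function('q')(E, n) = Add(Mul(5, n), 0) = Mul(5, n))
Function('c')(D, G) = Rational(-13, 2) (Function('c')(D, G) = Add(Rational(-1, 2), -6) = Rational(-13, 2))
Pow(Add(4453, Pow(Function('c')(Function('q')(-2, 3), Pow(Add(Function('x')(-3), 2), 2)), 2)), Rational(1, 2)) = Pow(Add(4453, Pow(Rational(-13, 2), 2)), Rational(1, 2)) = Pow(Add(4453, Rational(169, 4)), Rational(1, 2)) = Pow(Rational(17981, 4), Rational(1, 2)) = Mul(Rational(1, 2), Pow(17981, Rational(1, 2)))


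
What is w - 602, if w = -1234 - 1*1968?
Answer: -3804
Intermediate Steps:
w = -3202 (w = -1234 - 1968 = -3202)
w - 602 = -3202 - 602 = -3804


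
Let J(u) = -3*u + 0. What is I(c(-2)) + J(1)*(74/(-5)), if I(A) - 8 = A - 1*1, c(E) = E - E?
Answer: 257/5 ≈ 51.400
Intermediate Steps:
J(u) = -3*u
c(E) = 0
I(A) = 7 + A (I(A) = 8 + (A - 1*1) = 8 + (A - 1) = 8 + (-1 + A) = 7 + A)
I(c(-2)) + J(1)*(74/(-5)) = (7 + 0) + (-3*1)*(74/(-5)) = 7 - 222*(-1)/5 = 7 - 3*(-74/5) = 7 + 222/5 = 257/5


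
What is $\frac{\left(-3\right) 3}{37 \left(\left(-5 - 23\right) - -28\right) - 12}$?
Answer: $\frac{3}{4} \approx 0.75$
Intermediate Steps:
$\frac{\left(-3\right) 3}{37 \left(\left(-5 - 23\right) - -28\right) - 12} = \frac{1}{37 \left(\left(-5 - 23\right) + 28\right) - 12} \left(-9\right) = \frac{1}{37 \left(-28 + 28\right) - 12} \left(-9\right) = \frac{1}{37 \cdot 0 - 12} \left(-9\right) = \frac{1}{0 - 12} \left(-9\right) = \frac{1}{-12} \left(-9\right) = \left(- \frac{1}{12}\right) \left(-9\right) = \frac{3}{4}$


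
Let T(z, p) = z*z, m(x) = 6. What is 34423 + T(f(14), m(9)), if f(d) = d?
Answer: 34619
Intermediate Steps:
T(z, p) = z²
34423 + T(f(14), m(9)) = 34423 + 14² = 34423 + 196 = 34619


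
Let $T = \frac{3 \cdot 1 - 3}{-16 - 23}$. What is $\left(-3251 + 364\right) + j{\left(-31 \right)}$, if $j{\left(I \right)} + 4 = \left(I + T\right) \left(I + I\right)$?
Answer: $-969$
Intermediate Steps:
$T = 0$ ($T = \frac{3 - 3}{-39} = 0 \left(- \frac{1}{39}\right) = 0$)
$j{\left(I \right)} = -4 + 2 I^{2}$ ($j{\left(I \right)} = -4 + \left(I + 0\right) \left(I + I\right) = -4 + I 2 I = -4 + 2 I^{2}$)
$\left(-3251 + 364\right) + j{\left(-31 \right)} = \left(-3251 + 364\right) - \left(4 - 2 \left(-31\right)^{2}\right) = -2887 + \left(-4 + 2 \cdot 961\right) = -2887 + \left(-4 + 1922\right) = -2887 + 1918 = -969$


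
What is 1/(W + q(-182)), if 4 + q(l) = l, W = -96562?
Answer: -1/96748 ≈ -1.0336e-5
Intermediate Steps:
q(l) = -4 + l
1/(W + q(-182)) = 1/(-96562 + (-4 - 182)) = 1/(-96562 - 186) = 1/(-96748) = -1/96748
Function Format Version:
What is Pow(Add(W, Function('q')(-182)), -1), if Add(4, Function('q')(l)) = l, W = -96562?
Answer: Rational(-1, 96748) ≈ -1.0336e-5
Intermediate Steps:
Function('q')(l) = Add(-4, l)
Pow(Add(W, Function('q')(-182)), -1) = Pow(Add(-96562, Add(-4, -182)), -1) = Pow(Add(-96562, -186), -1) = Pow(-96748, -1) = Rational(-1, 96748)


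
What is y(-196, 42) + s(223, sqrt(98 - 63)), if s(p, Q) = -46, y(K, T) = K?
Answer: -242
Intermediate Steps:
y(-196, 42) + s(223, sqrt(98 - 63)) = -196 - 46 = -242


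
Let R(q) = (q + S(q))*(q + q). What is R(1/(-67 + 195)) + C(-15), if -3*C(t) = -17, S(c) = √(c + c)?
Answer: 139315/24576 ≈ 5.6687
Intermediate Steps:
S(c) = √2*√c (S(c) = √(2*c) = √2*√c)
C(t) = 17/3 (C(t) = -⅓*(-17) = 17/3)
R(q) = 2*q*(q + √2*√q) (R(q) = (q + √2*√q)*(q + q) = (q + √2*√q)*(2*q) = 2*q*(q + √2*√q))
R(1/(-67 + 195)) + C(-15) = 2*(1/(-67 + 195) + √2*√(1/(-67 + 195)))/(-67 + 195) + 17/3 = 2*(1/128 + √2*√(1/128))/128 + 17/3 = 2*(1/128)*(1/128 + √2*√(1/128)) + 17/3 = 2*(1/128)*(1/128 + √2*(√2/16)) + 17/3 = 2*(1/128)*(1/128 + ⅛) + 17/3 = 2*(1/128)*(17/128) + 17/3 = 17/8192 + 17/3 = 139315/24576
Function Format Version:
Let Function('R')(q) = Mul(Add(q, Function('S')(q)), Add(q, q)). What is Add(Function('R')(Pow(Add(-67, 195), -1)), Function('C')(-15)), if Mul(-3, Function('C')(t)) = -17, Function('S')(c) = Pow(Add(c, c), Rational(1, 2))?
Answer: Rational(139315, 24576) ≈ 5.6687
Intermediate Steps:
Function('S')(c) = Mul(Pow(2, Rational(1, 2)), Pow(c, Rational(1, 2))) (Function('S')(c) = Pow(Mul(2, c), Rational(1, 2)) = Mul(Pow(2, Rational(1, 2)), Pow(c, Rational(1, 2))))
Function('C')(t) = Rational(17, 3) (Function('C')(t) = Mul(Rational(-1, 3), -17) = Rational(17, 3))
Function('R')(q) = Mul(2, q, Add(q, Mul(Pow(2, Rational(1, 2)), Pow(q, Rational(1, 2))))) (Function('R')(q) = Mul(Add(q, Mul(Pow(2, Rational(1, 2)), Pow(q, Rational(1, 2)))), Add(q, q)) = Mul(Add(q, Mul(Pow(2, Rational(1, 2)), Pow(q, Rational(1, 2)))), Mul(2, q)) = Mul(2, q, Add(q, Mul(Pow(2, Rational(1, 2)), Pow(q, Rational(1, 2))))))
Add(Function('R')(Pow(Add(-67, 195), -1)), Function('C')(-15)) = Add(Mul(2, Pow(Add(-67, 195), -1), Add(Pow(Add(-67, 195), -1), Mul(Pow(2, Rational(1, 2)), Pow(Pow(Add(-67, 195), -1), Rational(1, 2))))), Rational(17, 3)) = Add(Mul(2, Pow(128, -1), Add(Pow(128, -1), Mul(Pow(2, Rational(1, 2)), Pow(Pow(128, -1), Rational(1, 2))))), Rational(17, 3)) = Add(Mul(2, Rational(1, 128), Add(Rational(1, 128), Mul(Pow(2, Rational(1, 2)), Pow(Rational(1, 128), Rational(1, 2))))), Rational(17, 3)) = Add(Mul(2, Rational(1, 128), Add(Rational(1, 128), Mul(Pow(2, Rational(1, 2)), Mul(Rational(1, 16), Pow(2, Rational(1, 2)))))), Rational(17, 3)) = Add(Mul(2, Rational(1, 128), Add(Rational(1, 128), Rational(1, 8))), Rational(17, 3)) = Add(Mul(2, Rational(1, 128), Rational(17, 128)), Rational(17, 3)) = Add(Rational(17, 8192), Rational(17, 3)) = Rational(139315, 24576)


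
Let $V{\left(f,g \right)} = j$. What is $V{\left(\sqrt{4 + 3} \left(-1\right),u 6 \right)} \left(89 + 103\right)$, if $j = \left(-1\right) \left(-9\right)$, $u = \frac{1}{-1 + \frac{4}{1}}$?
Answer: $1728$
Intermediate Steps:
$u = \frac{1}{3}$ ($u = \frac{1}{-1 + 4 \cdot 1} = \frac{1}{-1 + 4} = \frac{1}{3} \approx 0.33333$)
$j = 9$
$V{\left(f,g \right)} = 9$
$V{\left(\sqrt{4 + 3} \left(-1\right),u 6 \right)} \left(89 + 103\right) = 9 \left(89 + 103\right) = 9 \cdot 192 = 1728$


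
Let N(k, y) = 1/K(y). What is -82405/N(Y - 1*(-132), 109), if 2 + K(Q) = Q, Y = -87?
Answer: -8817335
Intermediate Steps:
K(Q) = -2 + Q
N(k, y) = 1/(-2 + y)
-82405/N(Y - 1*(-132), 109) = -82405/(1/(-2 + 109)) = -82405/(1/107) = -82405/1/107 = -82405*107 = -8817335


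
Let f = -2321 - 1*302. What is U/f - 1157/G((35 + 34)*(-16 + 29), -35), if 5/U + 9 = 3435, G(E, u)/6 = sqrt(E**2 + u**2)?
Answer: -5/8986398 - 1157*sqrt(805834)/4835004 ≈ -0.21481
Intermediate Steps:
G(E, u) = 6*sqrt(E**2 + u**2)
U = 5/3426 (U = 5/(-9 + 3435) = 5/3426 ≈ 0.0014594)
f = -2623 (f = -2321 - 302 = -2623)
U/f - 1157/G((35 + 34)*(-16 + 29), -35) = (5/3426)/(-2623) - 1157*1/(6*sqrt(((35 + 34)*(-16 + 29))**2 + (-35)**2)) = (5/3426)*(-1/2623) - 1157*1/(6*sqrt((69*13)**2 + 1225)) = -5/8986398 - 1157*1/(6*sqrt(897**2 + 1225)) = -5/8986398 - 1157*1/(6*sqrt(804609 + 1225)) = -5/8986398 - 1157*sqrt(805834)/4835004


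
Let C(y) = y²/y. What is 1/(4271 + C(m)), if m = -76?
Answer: 1/4195 ≈ 0.00023838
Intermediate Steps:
C(y) = y
1/(4271 + C(m)) = 1/(4271 - 76) = 1/4195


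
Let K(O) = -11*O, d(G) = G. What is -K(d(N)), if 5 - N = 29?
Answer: -264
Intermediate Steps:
N = -24 (N = 5 - 1*29 = 5 - 29 = -24)
-K(d(N)) = -(-11)*(-24) = -1*264 = -264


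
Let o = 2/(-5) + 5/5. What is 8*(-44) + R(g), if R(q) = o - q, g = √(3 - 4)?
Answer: -1757/5 - I ≈ -351.4 - 1.0*I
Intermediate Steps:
g = I (g = √(-1) = I ≈ 1.0*I)
o = ⅗ (o = 2*(-⅕) + 5*(⅕) = -⅖ + 1 = ⅗ ≈ 0.60000)
R(q) = ⅗ - q
8*(-44) + R(g) = 8*(-44) + (⅗ - I) = -352 + (⅗ - I) = -1757/5 - I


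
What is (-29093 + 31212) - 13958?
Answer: -11839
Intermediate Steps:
(-29093 + 31212) - 13958 = 2119 - 13958 = -11839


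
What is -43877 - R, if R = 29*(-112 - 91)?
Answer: -37990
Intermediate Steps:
R = -5887 (R = 29*(-203) = -5887)
-43877 - R = -43877 - 1*(-5887) = -43877 + 5887 = -37990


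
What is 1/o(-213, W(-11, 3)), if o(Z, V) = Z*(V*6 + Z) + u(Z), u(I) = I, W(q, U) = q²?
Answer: -1/109482 ≈ -9.1339e-6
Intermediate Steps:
o(Z, V) = Z + Z*(Z + 6*V) (o(Z, V) = Z*(V*6 + Z) + Z = Z*(6*V + Z) + Z = Z*(Z + 6*V) + Z = Z + Z*(Z + 6*V))
1/o(-213, W(-11, 3)) = 1/(-213*(1 - 213 + 6*(-11)²)) = 1/(-213*(1 - 213 + 6*121)) = 1/(-213*(1 - 213 + 726)) = 1/(-213*514) = 1/(-109482) = -1/109482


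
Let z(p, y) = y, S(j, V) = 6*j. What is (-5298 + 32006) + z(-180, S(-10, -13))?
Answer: 26648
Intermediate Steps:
(-5298 + 32006) + z(-180, S(-10, -13)) = (-5298 + 32006) + 6*(-10) = 26708 - 60 = 26648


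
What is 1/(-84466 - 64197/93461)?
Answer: -93461/7894341023 ≈ -1.1839e-5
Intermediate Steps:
1/(-84466 - 64197/93461) = 1/(-7894341023/93461) = -93461/7894341023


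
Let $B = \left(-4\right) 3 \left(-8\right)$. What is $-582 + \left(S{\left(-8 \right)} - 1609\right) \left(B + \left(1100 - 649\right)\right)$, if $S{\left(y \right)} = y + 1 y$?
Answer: $-889457$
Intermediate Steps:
$S{\left(y \right)} = 2 y$ ($S{\left(y \right)} = y + y = 2 y$)
$B = 96$ ($B = \left(-12\right) \left(-8\right) = 96$)
$-582 + \left(S{\left(-8 \right)} - 1609\right) \left(B + \left(1100 - 649\right)\right) = -582 + \left(2 \left(-8\right) - 1609\right) \left(96 + \left(1100 - 649\right)\right) = -582 + \left(-16 - 1609\right) \left(96 + 451\right) = -582 - 888875 = -889457$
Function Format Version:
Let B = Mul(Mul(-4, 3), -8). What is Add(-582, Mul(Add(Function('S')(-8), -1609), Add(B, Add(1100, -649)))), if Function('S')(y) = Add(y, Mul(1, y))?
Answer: -889457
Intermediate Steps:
Function('S')(y) = Mul(2, y) (Function('S')(y) = Add(y, y) = Mul(2, y))
B = 96 (B = Mul(-12, -8) = 96)
Add(-582, Mul(Add(Function('S')(-8), -1609), Add(B, Add(1100, -649)))) = Add(-582, Mul(Add(Mul(2, -8), -1609), Add(96, Add(1100, -649)))) = Add(-582, Mul(Add(-16, -1609), Add(96, 451))) = Add(-582, Mul(-1625, 547)) = Add(-582, -888875) = -889457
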